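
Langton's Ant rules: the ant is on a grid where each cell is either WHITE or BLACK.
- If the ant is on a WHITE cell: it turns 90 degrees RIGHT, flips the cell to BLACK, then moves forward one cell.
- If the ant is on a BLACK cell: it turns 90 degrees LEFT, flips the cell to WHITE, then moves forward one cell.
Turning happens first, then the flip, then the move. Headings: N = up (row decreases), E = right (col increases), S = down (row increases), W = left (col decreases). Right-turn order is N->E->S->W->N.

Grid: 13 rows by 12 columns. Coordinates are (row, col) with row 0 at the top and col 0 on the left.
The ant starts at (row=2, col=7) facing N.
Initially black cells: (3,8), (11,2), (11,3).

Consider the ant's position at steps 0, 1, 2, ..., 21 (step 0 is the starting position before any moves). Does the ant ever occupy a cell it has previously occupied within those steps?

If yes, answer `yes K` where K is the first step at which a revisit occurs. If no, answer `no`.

Answer: yes 6

Derivation:
Step 1: on WHITE (2,7): turn R to E, flip to black, move to (2,8). |black|=4 — new cell
Step 2: on WHITE (2,8): turn R to S, flip to black, move to (3,8). |black|=5 — new cell
Step 3: on BLACK (3,8): turn L to E, flip to white, move to (3,9). |black|=4 — new cell
Step 4: on WHITE (3,9): turn R to S, flip to black, move to (4,9). |black|=5 — new cell
Step 5: on WHITE (4,9): turn R to W, flip to black, move to (4,8). |black|=6 — new cell
Step 6: on WHITE (4,8): turn R to N, flip to black, move to (3,8). |black|=7 — REVISIT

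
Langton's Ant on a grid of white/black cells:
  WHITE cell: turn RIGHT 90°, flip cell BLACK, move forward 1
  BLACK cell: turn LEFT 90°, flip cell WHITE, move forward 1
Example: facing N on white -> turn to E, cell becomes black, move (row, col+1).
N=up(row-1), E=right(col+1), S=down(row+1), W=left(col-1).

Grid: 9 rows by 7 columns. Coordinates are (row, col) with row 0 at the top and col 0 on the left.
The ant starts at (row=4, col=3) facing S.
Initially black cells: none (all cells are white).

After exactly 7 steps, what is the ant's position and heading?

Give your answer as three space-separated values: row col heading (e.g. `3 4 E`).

Step 1: on WHITE (4,3): turn R to W, flip to black, move to (4,2). |black|=1
Step 2: on WHITE (4,2): turn R to N, flip to black, move to (3,2). |black|=2
Step 3: on WHITE (3,2): turn R to E, flip to black, move to (3,3). |black|=3
Step 4: on WHITE (3,3): turn R to S, flip to black, move to (4,3). |black|=4
Step 5: on BLACK (4,3): turn L to E, flip to white, move to (4,4). |black|=3
Step 6: on WHITE (4,4): turn R to S, flip to black, move to (5,4). |black|=4
Step 7: on WHITE (5,4): turn R to W, flip to black, move to (5,3). |black|=5

Answer: 5 3 W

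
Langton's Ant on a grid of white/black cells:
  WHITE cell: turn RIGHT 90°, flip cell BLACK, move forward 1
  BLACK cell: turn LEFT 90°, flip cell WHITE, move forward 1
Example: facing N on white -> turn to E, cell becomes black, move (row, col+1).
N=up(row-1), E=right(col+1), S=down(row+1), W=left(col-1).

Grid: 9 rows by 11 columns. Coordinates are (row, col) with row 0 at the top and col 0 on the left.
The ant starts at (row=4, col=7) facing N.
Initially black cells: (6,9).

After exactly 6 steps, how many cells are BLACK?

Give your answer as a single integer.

Answer: 5

Derivation:
Step 1: on WHITE (4,7): turn R to E, flip to black, move to (4,8). |black|=2
Step 2: on WHITE (4,8): turn R to S, flip to black, move to (5,8). |black|=3
Step 3: on WHITE (5,8): turn R to W, flip to black, move to (5,7). |black|=4
Step 4: on WHITE (5,7): turn R to N, flip to black, move to (4,7). |black|=5
Step 5: on BLACK (4,7): turn L to W, flip to white, move to (4,6). |black|=4
Step 6: on WHITE (4,6): turn R to N, flip to black, move to (3,6). |black|=5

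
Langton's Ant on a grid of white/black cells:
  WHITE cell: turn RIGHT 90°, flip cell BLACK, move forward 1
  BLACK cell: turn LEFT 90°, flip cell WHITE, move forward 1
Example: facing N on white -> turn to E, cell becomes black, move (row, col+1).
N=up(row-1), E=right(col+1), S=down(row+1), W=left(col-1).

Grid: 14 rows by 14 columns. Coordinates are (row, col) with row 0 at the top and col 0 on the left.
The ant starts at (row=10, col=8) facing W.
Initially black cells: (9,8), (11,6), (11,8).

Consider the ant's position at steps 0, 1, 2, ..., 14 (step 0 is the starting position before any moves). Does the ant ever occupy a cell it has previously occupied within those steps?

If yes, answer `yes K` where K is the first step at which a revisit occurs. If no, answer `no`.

Answer: yes 5

Derivation:
Step 1: on WHITE (10,8): turn R to N, flip to black, move to (9,8). |black|=4 — new cell
Step 2: on BLACK (9,8): turn L to W, flip to white, move to (9,7). |black|=3 — new cell
Step 3: on WHITE (9,7): turn R to N, flip to black, move to (8,7). |black|=4 — new cell
Step 4: on WHITE (8,7): turn R to E, flip to black, move to (8,8). |black|=5 — new cell
Step 5: on WHITE (8,8): turn R to S, flip to black, move to (9,8). |black|=6 — REVISIT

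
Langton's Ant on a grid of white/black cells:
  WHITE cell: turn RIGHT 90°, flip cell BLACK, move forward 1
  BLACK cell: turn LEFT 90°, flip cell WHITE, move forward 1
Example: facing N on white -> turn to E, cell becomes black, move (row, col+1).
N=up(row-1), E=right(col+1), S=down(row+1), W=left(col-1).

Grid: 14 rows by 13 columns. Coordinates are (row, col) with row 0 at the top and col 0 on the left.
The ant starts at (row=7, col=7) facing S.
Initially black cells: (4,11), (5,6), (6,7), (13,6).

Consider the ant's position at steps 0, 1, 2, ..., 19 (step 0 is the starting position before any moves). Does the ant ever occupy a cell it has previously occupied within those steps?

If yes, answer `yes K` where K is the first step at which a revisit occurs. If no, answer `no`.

Answer: yes 7

Derivation:
Step 1: on WHITE (7,7): turn R to W, flip to black, move to (7,6). |black|=5 — new cell
Step 2: on WHITE (7,6): turn R to N, flip to black, move to (6,6). |black|=6 — new cell
Step 3: on WHITE (6,6): turn R to E, flip to black, move to (6,7). |black|=7 — new cell
Step 4: on BLACK (6,7): turn L to N, flip to white, move to (5,7). |black|=6 — new cell
Step 5: on WHITE (5,7): turn R to E, flip to black, move to (5,8). |black|=7 — new cell
Step 6: on WHITE (5,8): turn R to S, flip to black, move to (6,8). |black|=8 — new cell
Step 7: on WHITE (6,8): turn R to W, flip to black, move to (6,7). |black|=9 — REVISIT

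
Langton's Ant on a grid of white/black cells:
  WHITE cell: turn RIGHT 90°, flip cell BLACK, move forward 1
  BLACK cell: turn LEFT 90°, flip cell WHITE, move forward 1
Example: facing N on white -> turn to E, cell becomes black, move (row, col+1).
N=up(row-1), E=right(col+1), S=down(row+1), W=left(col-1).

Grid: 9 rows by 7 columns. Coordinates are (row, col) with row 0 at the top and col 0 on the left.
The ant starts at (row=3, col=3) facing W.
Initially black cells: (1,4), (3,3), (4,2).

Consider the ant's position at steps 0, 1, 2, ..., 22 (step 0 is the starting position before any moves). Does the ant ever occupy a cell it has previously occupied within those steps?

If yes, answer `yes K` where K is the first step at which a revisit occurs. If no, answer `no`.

Step 1: on BLACK (3,3): turn L to S, flip to white, move to (4,3). |black|=2 — new cell
Step 2: on WHITE (4,3): turn R to W, flip to black, move to (4,2). |black|=3 — new cell
Step 3: on BLACK (4,2): turn L to S, flip to white, move to (5,2). |black|=2 — new cell
Step 4: on WHITE (5,2): turn R to W, flip to black, move to (5,1). |black|=3 — new cell
Step 5: on WHITE (5,1): turn R to N, flip to black, move to (4,1). |black|=4 — new cell
Step 6: on WHITE (4,1): turn R to E, flip to black, move to (4,2). |black|=5 — REVISIT

Answer: yes 6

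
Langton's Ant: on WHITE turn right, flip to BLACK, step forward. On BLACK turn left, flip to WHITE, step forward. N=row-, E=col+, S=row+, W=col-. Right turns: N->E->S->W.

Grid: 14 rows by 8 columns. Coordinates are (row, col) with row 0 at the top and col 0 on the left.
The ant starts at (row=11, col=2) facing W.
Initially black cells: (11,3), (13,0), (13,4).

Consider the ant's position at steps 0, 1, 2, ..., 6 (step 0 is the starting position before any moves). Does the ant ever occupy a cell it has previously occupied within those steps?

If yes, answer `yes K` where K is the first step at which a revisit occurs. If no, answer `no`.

Answer: no

Derivation:
Step 1: on WHITE (11,2): turn R to N, flip to black, move to (10,2). |black|=4 — new cell
Step 2: on WHITE (10,2): turn R to E, flip to black, move to (10,3). |black|=5 — new cell
Step 3: on WHITE (10,3): turn R to S, flip to black, move to (11,3). |black|=6 — new cell
Step 4: on BLACK (11,3): turn L to E, flip to white, move to (11,4). |black|=5 — new cell
Step 5: on WHITE (11,4): turn R to S, flip to black, move to (12,4). |black|=6 — new cell
Step 6: on WHITE (12,4): turn R to W, flip to black, move to (12,3). |black|=7 — new cell
No revisit within 6 steps.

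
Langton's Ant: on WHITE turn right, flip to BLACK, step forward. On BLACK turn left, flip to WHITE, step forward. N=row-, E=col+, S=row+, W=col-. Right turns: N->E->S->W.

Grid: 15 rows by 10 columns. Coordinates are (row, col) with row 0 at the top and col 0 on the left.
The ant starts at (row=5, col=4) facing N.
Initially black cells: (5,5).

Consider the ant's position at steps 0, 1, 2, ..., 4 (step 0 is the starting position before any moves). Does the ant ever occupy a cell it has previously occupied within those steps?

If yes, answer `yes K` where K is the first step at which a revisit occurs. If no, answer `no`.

Answer: no

Derivation:
Step 1: on WHITE (5,4): turn R to E, flip to black, move to (5,5). |black|=2 — new cell
Step 2: on BLACK (5,5): turn L to N, flip to white, move to (4,5). |black|=1 — new cell
Step 3: on WHITE (4,5): turn R to E, flip to black, move to (4,6). |black|=2 — new cell
Step 4: on WHITE (4,6): turn R to S, flip to black, move to (5,6). |black|=3 — new cell
No revisit within 4 steps.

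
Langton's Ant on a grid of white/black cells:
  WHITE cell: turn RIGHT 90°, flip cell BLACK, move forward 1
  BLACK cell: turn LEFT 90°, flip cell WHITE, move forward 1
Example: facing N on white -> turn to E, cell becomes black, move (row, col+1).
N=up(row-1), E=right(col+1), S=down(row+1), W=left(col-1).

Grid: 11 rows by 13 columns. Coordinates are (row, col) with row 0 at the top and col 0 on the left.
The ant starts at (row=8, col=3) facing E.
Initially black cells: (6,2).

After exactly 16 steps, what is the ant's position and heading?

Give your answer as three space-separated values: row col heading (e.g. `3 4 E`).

Step 1: on WHITE (8,3): turn R to S, flip to black, move to (9,3). |black|=2
Step 2: on WHITE (9,3): turn R to W, flip to black, move to (9,2). |black|=3
Step 3: on WHITE (9,2): turn R to N, flip to black, move to (8,2). |black|=4
Step 4: on WHITE (8,2): turn R to E, flip to black, move to (8,3). |black|=5
Step 5: on BLACK (8,3): turn L to N, flip to white, move to (7,3). |black|=4
Step 6: on WHITE (7,3): turn R to E, flip to black, move to (7,4). |black|=5
Step 7: on WHITE (7,4): turn R to S, flip to black, move to (8,4). |black|=6
Step 8: on WHITE (8,4): turn R to W, flip to black, move to (8,3). |black|=7
Step 9: on WHITE (8,3): turn R to N, flip to black, move to (7,3). |black|=8
Step 10: on BLACK (7,3): turn L to W, flip to white, move to (7,2). |black|=7
Step 11: on WHITE (7,2): turn R to N, flip to black, move to (6,2). |black|=8
Step 12: on BLACK (6,2): turn L to W, flip to white, move to (6,1). |black|=7
Step 13: on WHITE (6,1): turn R to N, flip to black, move to (5,1). |black|=8
Step 14: on WHITE (5,1): turn R to E, flip to black, move to (5,2). |black|=9
Step 15: on WHITE (5,2): turn R to S, flip to black, move to (6,2). |black|=10
Step 16: on WHITE (6,2): turn R to W, flip to black, move to (6,1). |black|=11

Answer: 6 1 W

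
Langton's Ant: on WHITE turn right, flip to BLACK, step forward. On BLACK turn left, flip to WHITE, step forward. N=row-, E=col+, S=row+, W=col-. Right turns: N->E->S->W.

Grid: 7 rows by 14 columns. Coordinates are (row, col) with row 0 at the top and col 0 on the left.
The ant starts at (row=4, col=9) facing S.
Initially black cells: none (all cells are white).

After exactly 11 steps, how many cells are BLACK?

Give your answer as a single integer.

Answer: 7

Derivation:
Step 1: on WHITE (4,9): turn R to W, flip to black, move to (4,8). |black|=1
Step 2: on WHITE (4,8): turn R to N, flip to black, move to (3,8). |black|=2
Step 3: on WHITE (3,8): turn R to E, flip to black, move to (3,9). |black|=3
Step 4: on WHITE (3,9): turn R to S, flip to black, move to (4,9). |black|=4
Step 5: on BLACK (4,9): turn L to E, flip to white, move to (4,10). |black|=3
Step 6: on WHITE (4,10): turn R to S, flip to black, move to (5,10). |black|=4
Step 7: on WHITE (5,10): turn R to W, flip to black, move to (5,9). |black|=5
Step 8: on WHITE (5,9): turn R to N, flip to black, move to (4,9). |black|=6
Step 9: on WHITE (4,9): turn R to E, flip to black, move to (4,10). |black|=7
Step 10: on BLACK (4,10): turn L to N, flip to white, move to (3,10). |black|=6
Step 11: on WHITE (3,10): turn R to E, flip to black, move to (3,11). |black|=7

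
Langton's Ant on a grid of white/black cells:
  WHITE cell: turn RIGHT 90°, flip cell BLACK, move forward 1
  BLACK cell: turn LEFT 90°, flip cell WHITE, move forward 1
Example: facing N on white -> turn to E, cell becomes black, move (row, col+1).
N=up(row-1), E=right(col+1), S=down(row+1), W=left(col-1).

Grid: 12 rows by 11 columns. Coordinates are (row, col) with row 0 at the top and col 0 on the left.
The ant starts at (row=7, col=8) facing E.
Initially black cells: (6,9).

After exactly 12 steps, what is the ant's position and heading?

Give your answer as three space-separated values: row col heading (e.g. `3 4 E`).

Answer: 5 8 W

Derivation:
Step 1: on WHITE (7,8): turn R to S, flip to black, move to (8,8). |black|=2
Step 2: on WHITE (8,8): turn R to W, flip to black, move to (8,7). |black|=3
Step 3: on WHITE (8,7): turn R to N, flip to black, move to (7,7). |black|=4
Step 4: on WHITE (7,7): turn R to E, flip to black, move to (7,8). |black|=5
Step 5: on BLACK (7,8): turn L to N, flip to white, move to (6,8). |black|=4
Step 6: on WHITE (6,8): turn R to E, flip to black, move to (6,9). |black|=5
Step 7: on BLACK (6,9): turn L to N, flip to white, move to (5,9). |black|=4
Step 8: on WHITE (5,9): turn R to E, flip to black, move to (5,10). |black|=5
Step 9: on WHITE (5,10): turn R to S, flip to black, move to (6,10). |black|=6
Step 10: on WHITE (6,10): turn R to W, flip to black, move to (6,9). |black|=7
Step 11: on WHITE (6,9): turn R to N, flip to black, move to (5,9). |black|=8
Step 12: on BLACK (5,9): turn L to W, flip to white, move to (5,8). |black|=7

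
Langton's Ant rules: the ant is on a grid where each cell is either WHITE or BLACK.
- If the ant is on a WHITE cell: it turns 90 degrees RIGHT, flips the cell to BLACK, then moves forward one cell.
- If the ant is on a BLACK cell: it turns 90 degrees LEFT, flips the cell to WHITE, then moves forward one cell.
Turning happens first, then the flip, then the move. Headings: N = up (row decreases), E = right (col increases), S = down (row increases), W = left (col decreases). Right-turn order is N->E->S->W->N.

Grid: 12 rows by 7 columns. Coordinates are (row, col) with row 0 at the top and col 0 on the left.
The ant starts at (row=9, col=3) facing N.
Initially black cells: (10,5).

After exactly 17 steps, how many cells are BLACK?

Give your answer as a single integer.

Answer: 8

Derivation:
Step 1: on WHITE (9,3): turn R to E, flip to black, move to (9,4). |black|=2
Step 2: on WHITE (9,4): turn R to S, flip to black, move to (10,4). |black|=3
Step 3: on WHITE (10,4): turn R to W, flip to black, move to (10,3). |black|=4
Step 4: on WHITE (10,3): turn R to N, flip to black, move to (9,3). |black|=5
Step 5: on BLACK (9,3): turn L to W, flip to white, move to (9,2). |black|=4
Step 6: on WHITE (9,2): turn R to N, flip to black, move to (8,2). |black|=5
Step 7: on WHITE (8,2): turn R to E, flip to black, move to (8,3). |black|=6
Step 8: on WHITE (8,3): turn R to S, flip to black, move to (9,3). |black|=7
Step 9: on WHITE (9,3): turn R to W, flip to black, move to (9,2). |black|=8
Step 10: on BLACK (9,2): turn L to S, flip to white, move to (10,2). |black|=7
Step 11: on WHITE (10,2): turn R to W, flip to black, move to (10,1). |black|=8
Step 12: on WHITE (10,1): turn R to N, flip to black, move to (9,1). |black|=9
Step 13: on WHITE (9,1): turn R to E, flip to black, move to (9,2). |black|=10
Step 14: on WHITE (9,2): turn R to S, flip to black, move to (10,2). |black|=11
Step 15: on BLACK (10,2): turn L to E, flip to white, move to (10,3). |black|=10
Step 16: on BLACK (10,3): turn L to N, flip to white, move to (9,3). |black|=9
Step 17: on BLACK (9,3): turn L to W, flip to white, move to (9,2). |black|=8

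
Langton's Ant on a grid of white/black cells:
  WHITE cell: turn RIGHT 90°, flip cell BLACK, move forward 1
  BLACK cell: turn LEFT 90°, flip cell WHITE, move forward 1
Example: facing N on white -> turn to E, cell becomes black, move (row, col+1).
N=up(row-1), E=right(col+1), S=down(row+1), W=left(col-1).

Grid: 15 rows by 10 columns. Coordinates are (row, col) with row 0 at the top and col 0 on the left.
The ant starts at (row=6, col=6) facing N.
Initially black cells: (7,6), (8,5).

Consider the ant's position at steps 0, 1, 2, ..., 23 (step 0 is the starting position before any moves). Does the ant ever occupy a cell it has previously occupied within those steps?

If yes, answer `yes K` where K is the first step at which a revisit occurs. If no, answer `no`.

Answer: yes 9

Derivation:
Step 1: on WHITE (6,6): turn R to E, flip to black, move to (6,7). |black|=3 — new cell
Step 2: on WHITE (6,7): turn R to S, flip to black, move to (7,7). |black|=4 — new cell
Step 3: on WHITE (7,7): turn R to W, flip to black, move to (7,6). |black|=5 — new cell
Step 4: on BLACK (7,6): turn L to S, flip to white, move to (8,6). |black|=4 — new cell
Step 5: on WHITE (8,6): turn R to W, flip to black, move to (8,5). |black|=5 — new cell
Step 6: on BLACK (8,5): turn L to S, flip to white, move to (9,5). |black|=4 — new cell
Step 7: on WHITE (9,5): turn R to W, flip to black, move to (9,4). |black|=5 — new cell
Step 8: on WHITE (9,4): turn R to N, flip to black, move to (8,4). |black|=6 — new cell
Step 9: on WHITE (8,4): turn R to E, flip to black, move to (8,5). |black|=7 — REVISIT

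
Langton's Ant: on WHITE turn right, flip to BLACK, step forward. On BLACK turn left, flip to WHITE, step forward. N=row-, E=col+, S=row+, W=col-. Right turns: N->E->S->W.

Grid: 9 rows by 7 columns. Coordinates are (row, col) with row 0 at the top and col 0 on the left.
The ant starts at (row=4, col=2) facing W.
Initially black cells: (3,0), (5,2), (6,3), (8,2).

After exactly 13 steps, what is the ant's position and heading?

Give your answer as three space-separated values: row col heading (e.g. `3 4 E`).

Step 1: on WHITE (4,2): turn R to N, flip to black, move to (3,2). |black|=5
Step 2: on WHITE (3,2): turn R to E, flip to black, move to (3,3). |black|=6
Step 3: on WHITE (3,3): turn R to S, flip to black, move to (4,3). |black|=7
Step 4: on WHITE (4,3): turn R to W, flip to black, move to (4,2). |black|=8
Step 5: on BLACK (4,2): turn L to S, flip to white, move to (5,2). |black|=7
Step 6: on BLACK (5,2): turn L to E, flip to white, move to (5,3). |black|=6
Step 7: on WHITE (5,3): turn R to S, flip to black, move to (6,3). |black|=7
Step 8: on BLACK (6,3): turn L to E, flip to white, move to (6,4). |black|=6
Step 9: on WHITE (6,4): turn R to S, flip to black, move to (7,4). |black|=7
Step 10: on WHITE (7,4): turn R to W, flip to black, move to (7,3). |black|=8
Step 11: on WHITE (7,3): turn R to N, flip to black, move to (6,3). |black|=9
Step 12: on WHITE (6,3): turn R to E, flip to black, move to (6,4). |black|=10
Step 13: on BLACK (6,4): turn L to N, flip to white, move to (5,4). |black|=9

Answer: 5 4 N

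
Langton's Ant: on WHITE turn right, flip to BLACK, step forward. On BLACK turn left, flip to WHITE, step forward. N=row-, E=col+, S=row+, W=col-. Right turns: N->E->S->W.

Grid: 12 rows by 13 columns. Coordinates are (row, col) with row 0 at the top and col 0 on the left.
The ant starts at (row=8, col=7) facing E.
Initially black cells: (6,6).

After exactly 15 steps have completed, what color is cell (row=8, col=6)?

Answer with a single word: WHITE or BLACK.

Answer: BLACK

Derivation:
Step 1: on WHITE (8,7): turn R to S, flip to black, move to (9,7). |black|=2
Step 2: on WHITE (9,7): turn R to W, flip to black, move to (9,6). |black|=3
Step 3: on WHITE (9,6): turn R to N, flip to black, move to (8,6). |black|=4
Step 4: on WHITE (8,6): turn R to E, flip to black, move to (8,7). |black|=5
Step 5: on BLACK (8,7): turn L to N, flip to white, move to (7,7). |black|=4
Step 6: on WHITE (7,7): turn R to E, flip to black, move to (7,8). |black|=5
Step 7: on WHITE (7,8): turn R to S, flip to black, move to (8,8). |black|=6
Step 8: on WHITE (8,8): turn R to W, flip to black, move to (8,7). |black|=7
Step 9: on WHITE (8,7): turn R to N, flip to black, move to (7,7). |black|=8
Step 10: on BLACK (7,7): turn L to W, flip to white, move to (7,6). |black|=7
Step 11: on WHITE (7,6): turn R to N, flip to black, move to (6,6). |black|=8
Step 12: on BLACK (6,6): turn L to W, flip to white, move to (6,5). |black|=7
Step 13: on WHITE (6,5): turn R to N, flip to black, move to (5,5). |black|=8
Step 14: on WHITE (5,5): turn R to E, flip to black, move to (5,6). |black|=9
Step 15: on WHITE (5,6): turn R to S, flip to black, move to (6,6). |black|=10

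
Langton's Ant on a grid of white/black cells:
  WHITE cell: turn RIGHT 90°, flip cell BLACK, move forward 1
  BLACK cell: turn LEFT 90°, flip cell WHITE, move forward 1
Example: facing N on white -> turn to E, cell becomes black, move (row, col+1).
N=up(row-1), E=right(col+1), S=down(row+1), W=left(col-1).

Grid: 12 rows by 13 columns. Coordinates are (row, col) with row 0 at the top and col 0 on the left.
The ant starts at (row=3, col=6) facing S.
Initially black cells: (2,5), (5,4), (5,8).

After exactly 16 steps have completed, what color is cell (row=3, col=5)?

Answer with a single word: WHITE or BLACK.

Answer: WHITE

Derivation:
Step 1: on WHITE (3,6): turn R to W, flip to black, move to (3,5). |black|=4
Step 2: on WHITE (3,5): turn R to N, flip to black, move to (2,5). |black|=5
Step 3: on BLACK (2,5): turn L to W, flip to white, move to (2,4). |black|=4
Step 4: on WHITE (2,4): turn R to N, flip to black, move to (1,4). |black|=5
Step 5: on WHITE (1,4): turn R to E, flip to black, move to (1,5). |black|=6
Step 6: on WHITE (1,5): turn R to S, flip to black, move to (2,5). |black|=7
Step 7: on WHITE (2,5): turn R to W, flip to black, move to (2,4). |black|=8
Step 8: on BLACK (2,4): turn L to S, flip to white, move to (3,4). |black|=7
Step 9: on WHITE (3,4): turn R to W, flip to black, move to (3,3). |black|=8
Step 10: on WHITE (3,3): turn R to N, flip to black, move to (2,3). |black|=9
Step 11: on WHITE (2,3): turn R to E, flip to black, move to (2,4). |black|=10
Step 12: on WHITE (2,4): turn R to S, flip to black, move to (3,4). |black|=11
Step 13: on BLACK (3,4): turn L to E, flip to white, move to (3,5). |black|=10
Step 14: on BLACK (3,5): turn L to N, flip to white, move to (2,5). |black|=9
Step 15: on BLACK (2,5): turn L to W, flip to white, move to (2,4). |black|=8
Step 16: on BLACK (2,4): turn L to S, flip to white, move to (3,4). |black|=7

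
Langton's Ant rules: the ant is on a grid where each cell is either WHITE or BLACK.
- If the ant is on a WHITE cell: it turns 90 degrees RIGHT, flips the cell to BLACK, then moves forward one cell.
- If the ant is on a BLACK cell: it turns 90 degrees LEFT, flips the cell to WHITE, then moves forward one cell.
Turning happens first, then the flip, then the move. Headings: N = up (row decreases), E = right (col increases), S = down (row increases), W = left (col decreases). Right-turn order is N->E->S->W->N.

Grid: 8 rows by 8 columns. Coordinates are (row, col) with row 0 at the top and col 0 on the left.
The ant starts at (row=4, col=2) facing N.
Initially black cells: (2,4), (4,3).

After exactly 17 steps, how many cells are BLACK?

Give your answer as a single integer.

Step 1: on WHITE (4,2): turn R to E, flip to black, move to (4,3). |black|=3
Step 2: on BLACK (4,3): turn L to N, flip to white, move to (3,3). |black|=2
Step 3: on WHITE (3,3): turn R to E, flip to black, move to (3,4). |black|=3
Step 4: on WHITE (3,4): turn R to S, flip to black, move to (4,4). |black|=4
Step 5: on WHITE (4,4): turn R to W, flip to black, move to (4,3). |black|=5
Step 6: on WHITE (4,3): turn R to N, flip to black, move to (3,3). |black|=6
Step 7: on BLACK (3,3): turn L to W, flip to white, move to (3,2). |black|=5
Step 8: on WHITE (3,2): turn R to N, flip to black, move to (2,2). |black|=6
Step 9: on WHITE (2,2): turn R to E, flip to black, move to (2,3). |black|=7
Step 10: on WHITE (2,3): turn R to S, flip to black, move to (3,3). |black|=8
Step 11: on WHITE (3,3): turn R to W, flip to black, move to (3,2). |black|=9
Step 12: on BLACK (3,2): turn L to S, flip to white, move to (4,2). |black|=8
Step 13: on BLACK (4,2): turn L to E, flip to white, move to (4,3). |black|=7
Step 14: on BLACK (4,3): turn L to N, flip to white, move to (3,3). |black|=6
Step 15: on BLACK (3,3): turn L to W, flip to white, move to (3,2). |black|=5
Step 16: on WHITE (3,2): turn R to N, flip to black, move to (2,2). |black|=6
Step 17: on BLACK (2,2): turn L to W, flip to white, move to (2,1). |black|=5

Answer: 5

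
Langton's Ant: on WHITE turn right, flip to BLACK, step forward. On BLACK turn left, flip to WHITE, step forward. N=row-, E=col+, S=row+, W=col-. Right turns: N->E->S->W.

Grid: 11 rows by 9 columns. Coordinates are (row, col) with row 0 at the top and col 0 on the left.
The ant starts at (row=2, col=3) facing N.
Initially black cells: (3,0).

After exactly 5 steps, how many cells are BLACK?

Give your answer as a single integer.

Answer: 4

Derivation:
Step 1: on WHITE (2,3): turn R to E, flip to black, move to (2,4). |black|=2
Step 2: on WHITE (2,4): turn R to S, flip to black, move to (3,4). |black|=3
Step 3: on WHITE (3,4): turn R to W, flip to black, move to (3,3). |black|=4
Step 4: on WHITE (3,3): turn R to N, flip to black, move to (2,3). |black|=5
Step 5: on BLACK (2,3): turn L to W, flip to white, move to (2,2). |black|=4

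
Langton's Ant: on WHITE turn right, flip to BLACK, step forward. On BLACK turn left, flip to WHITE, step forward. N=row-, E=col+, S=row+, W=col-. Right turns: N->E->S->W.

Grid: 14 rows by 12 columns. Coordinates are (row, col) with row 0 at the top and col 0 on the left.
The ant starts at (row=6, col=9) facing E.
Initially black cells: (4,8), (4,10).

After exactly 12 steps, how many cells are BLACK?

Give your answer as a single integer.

Step 1: on WHITE (6,9): turn R to S, flip to black, move to (7,9). |black|=3
Step 2: on WHITE (7,9): turn R to W, flip to black, move to (7,8). |black|=4
Step 3: on WHITE (7,8): turn R to N, flip to black, move to (6,8). |black|=5
Step 4: on WHITE (6,8): turn R to E, flip to black, move to (6,9). |black|=6
Step 5: on BLACK (6,9): turn L to N, flip to white, move to (5,9). |black|=5
Step 6: on WHITE (5,9): turn R to E, flip to black, move to (5,10). |black|=6
Step 7: on WHITE (5,10): turn R to S, flip to black, move to (6,10). |black|=7
Step 8: on WHITE (6,10): turn R to W, flip to black, move to (6,9). |black|=8
Step 9: on WHITE (6,9): turn R to N, flip to black, move to (5,9). |black|=9
Step 10: on BLACK (5,9): turn L to W, flip to white, move to (5,8). |black|=8
Step 11: on WHITE (5,8): turn R to N, flip to black, move to (4,8). |black|=9
Step 12: on BLACK (4,8): turn L to W, flip to white, move to (4,7). |black|=8

Answer: 8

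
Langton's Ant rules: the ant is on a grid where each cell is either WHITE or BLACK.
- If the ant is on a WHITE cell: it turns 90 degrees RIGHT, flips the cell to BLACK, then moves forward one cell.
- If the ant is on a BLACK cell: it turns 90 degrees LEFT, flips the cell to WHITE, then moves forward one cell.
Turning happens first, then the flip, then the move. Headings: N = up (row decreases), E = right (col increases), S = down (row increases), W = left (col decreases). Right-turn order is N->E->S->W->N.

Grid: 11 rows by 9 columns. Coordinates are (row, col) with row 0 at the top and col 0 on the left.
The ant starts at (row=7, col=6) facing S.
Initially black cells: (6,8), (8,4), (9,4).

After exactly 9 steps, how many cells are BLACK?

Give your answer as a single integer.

Answer: 10

Derivation:
Step 1: on WHITE (7,6): turn R to W, flip to black, move to (7,5). |black|=4
Step 2: on WHITE (7,5): turn R to N, flip to black, move to (6,5). |black|=5
Step 3: on WHITE (6,5): turn R to E, flip to black, move to (6,6). |black|=6
Step 4: on WHITE (6,6): turn R to S, flip to black, move to (7,6). |black|=7
Step 5: on BLACK (7,6): turn L to E, flip to white, move to (7,7). |black|=6
Step 6: on WHITE (7,7): turn R to S, flip to black, move to (8,7). |black|=7
Step 7: on WHITE (8,7): turn R to W, flip to black, move to (8,6). |black|=8
Step 8: on WHITE (8,6): turn R to N, flip to black, move to (7,6). |black|=9
Step 9: on WHITE (7,6): turn R to E, flip to black, move to (7,7). |black|=10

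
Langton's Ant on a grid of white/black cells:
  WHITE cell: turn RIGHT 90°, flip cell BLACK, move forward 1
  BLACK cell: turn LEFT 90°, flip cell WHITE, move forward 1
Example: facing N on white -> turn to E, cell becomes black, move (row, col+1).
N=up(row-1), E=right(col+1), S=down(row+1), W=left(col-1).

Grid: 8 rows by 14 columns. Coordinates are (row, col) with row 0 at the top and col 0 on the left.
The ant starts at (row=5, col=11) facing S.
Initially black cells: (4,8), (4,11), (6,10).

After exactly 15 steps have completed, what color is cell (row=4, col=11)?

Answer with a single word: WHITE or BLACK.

Step 1: on WHITE (5,11): turn R to W, flip to black, move to (5,10). |black|=4
Step 2: on WHITE (5,10): turn R to N, flip to black, move to (4,10). |black|=5
Step 3: on WHITE (4,10): turn R to E, flip to black, move to (4,11). |black|=6
Step 4: on BLACK (4,11): turn L to N, flip to white, move to (3,11). |black|=5
Step 5: on WHITE (3,11): turn R to E, flip to black, move to (3,12). |black|=6
Step 6: on WHITE (3,12): turn R to S, flip to black, move to (4,12). |black|=7
Step 7: on WHITE (4,12): turn R to W, flip to black, move to (4,11). |black|=8
Step 8: on WHITE (4,11): turn R to N, flip to black, move to (3,11). |black|=9
Step 9: on BLACK (3,11): turn L to W, flip to white, move to (3,10). |black|=8
Step 10: on WHITE (3,10): turn R to N, flip to black, move to (2,10). |black|=9
Step 11: on WHITE (2,10): turn R to E, flip to black, move to (2,11). |black|=10
Step 12: on WHITE (2,11): turn R to S, flip to black, move to (3,11). |black|=11
Step 13: on WHITE (3,11): turn R to W, flip to black, move to (3,10). |black|=12
Step 14: on BLACK (3,10): turn L to S, flip to white, move to (4,10). |black|=11
Step 15: on BLACK (4,10): turn L to E, flip to white, move to (4,11). |black|=10

Answer: BLACK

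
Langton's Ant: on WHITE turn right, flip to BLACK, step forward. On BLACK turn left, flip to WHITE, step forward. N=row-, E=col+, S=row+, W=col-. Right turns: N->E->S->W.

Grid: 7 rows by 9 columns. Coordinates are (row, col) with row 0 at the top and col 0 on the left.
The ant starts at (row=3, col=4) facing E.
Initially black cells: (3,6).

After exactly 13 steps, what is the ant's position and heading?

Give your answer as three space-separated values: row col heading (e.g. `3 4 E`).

Step 1: on WHITE (3,4): turn R to S, flip to black, move to (4,4). |black|=2
Step 2: on WHITE (4,4): turn R to W, flip to black, move to (4,3). |black|=3
Step 3: on WHITE (4,3): turn R to N, flip to black, move to (3,3). |black|=4
Step 4: on WHITE (3,3): turn R to E, flip to black, move to (3,4). |black|=5
Step 5: on BLACK (3,4): turn L to N, flip to white, move to (2,4). |black|=4
Step 6: on WHITE (2,4): turn R to E, flip to black, move to (2,5). |black|=5
Step 7: on WHITE (2,5): turn R to S, flip to black, move to (3,5). |black|=6
Step 8: on WHITE (3,5): turn R to W, flip to black, move to (3,4). |black|=7
Step 9: on WHITE (3,4): turn R to N, flip to black, move to (2,4). |black|=8
Step 10: on BLACK (2,4): turn L to W, flip to white, move to (2,3). |black|=7
Step 11: on WHITE (2,3): turn R to N, flip to black, move to (1,3). |black|=8
Step 12: on WHITE (1,3): turn R to E, flip to black, move to (1,4). |black|=9
Step 13: on WHITE (1,4): turn R to S, flip to black, move to (2,4). |black|=10

Answer: 2 4 S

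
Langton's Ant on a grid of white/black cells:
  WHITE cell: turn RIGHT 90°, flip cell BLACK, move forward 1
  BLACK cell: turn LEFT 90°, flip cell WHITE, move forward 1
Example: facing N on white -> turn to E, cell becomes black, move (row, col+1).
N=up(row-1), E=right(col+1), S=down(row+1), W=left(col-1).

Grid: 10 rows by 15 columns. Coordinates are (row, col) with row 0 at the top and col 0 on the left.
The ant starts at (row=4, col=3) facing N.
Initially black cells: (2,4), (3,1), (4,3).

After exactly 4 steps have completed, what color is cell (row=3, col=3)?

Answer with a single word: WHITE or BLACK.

Answer: BLACK

Derivation:
Step 1: on BLACK (4,3): turn L to W, flip to white, move to (4,2). |black|=2
Step 2: on WHITE (4,2): turn R to N, flip to black, move to (3,2). |black|=3
Step 3: on WHITE (3,2): turn R to E, flip to black, move to (3,3). |black|=4
Step 4: on WHITE (3,3): turn R to S, flip to black, move to (4,3). |black|=5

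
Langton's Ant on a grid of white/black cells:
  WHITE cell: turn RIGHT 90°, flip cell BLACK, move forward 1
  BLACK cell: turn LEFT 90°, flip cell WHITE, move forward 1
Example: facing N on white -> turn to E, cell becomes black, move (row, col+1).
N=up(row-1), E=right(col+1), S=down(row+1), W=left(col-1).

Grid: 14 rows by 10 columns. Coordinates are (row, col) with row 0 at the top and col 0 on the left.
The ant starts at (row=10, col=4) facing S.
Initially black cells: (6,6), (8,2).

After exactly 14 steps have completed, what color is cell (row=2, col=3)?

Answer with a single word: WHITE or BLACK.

Answer: WHITE

Derivation:
Step 1: on WHITE (10,4): turn R to W, flip to black, move to (10,3). |black|=3
Step 2: on WHITE (10,3): turn R to N, flip to black, move to (9,3). |black|=4
Step 3: on WHITE (9,3): turn R to E, flip to black, move to (9,4). |black|=5
Step 4: on WHITE (9,4): turn R to S, flip to black, move to (10,4). |black|=6
Step 5: on BLACK (10,4): turn L to E, flip to white, move to (10,5). |black|=5
Step 6: on WHITE (10,5): turn R to S, flip to black, move to (11,5). |black|=6
Step 7: on WHITE (11,5): turn R to W, flip to black, move to (11,4). |black|=7
Step 8: on WHITE (11,4): turn R to N, flip to black, move to (10,4). |black|=8
Step 9: on WHITE (10,4): turn R to E, flip to black, move to (10,5). |black|=9
Step 10: on BLACK (10,5): turn L to N, flip to white, move to (9,5). |black|=8
Step 11: on WHITE (9,5): turn R to E, flip to black, move to (9,6). |black|=9
Step 12: on WHITE (9,6): turn R to S, flip to black, move to (10,6). |black|=10
Step 13: on WHITE (10,6): turn R to W, flip to black, move to (10,5). |black|=11
Step 14: on WHITE (10,5): turn R to N, flip to black, move to (9,5). |black|=12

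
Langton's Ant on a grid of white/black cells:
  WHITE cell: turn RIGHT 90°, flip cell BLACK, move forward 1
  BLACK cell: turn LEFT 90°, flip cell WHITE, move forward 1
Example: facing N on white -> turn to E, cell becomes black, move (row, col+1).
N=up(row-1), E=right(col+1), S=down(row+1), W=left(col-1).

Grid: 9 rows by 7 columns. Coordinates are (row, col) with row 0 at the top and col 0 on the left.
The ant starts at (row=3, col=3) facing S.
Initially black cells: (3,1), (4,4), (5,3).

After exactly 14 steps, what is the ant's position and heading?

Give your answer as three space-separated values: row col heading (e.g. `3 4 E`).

Answer: 4 6 S

Derivation:
Step 1: on WHITE (3,3): turn R to W, flip to black, move to (3,2). |black|=4
Step 2: on WHITE (3,2): turn R to N, flip to black, move to (2,2). |black|=5
Step 3: on WHITE (2,2): turn R to E, flip to black, move to (2,3). |black|=6
Step 4: on WHITE (2,3): turn R to S, flip to black, move to (3,3). |black|=7
Step 5: on BLACK (3,3): turn L to E, flip to white, move to (3,4). |black|=6
Step 6: on WHITE (3,4): turn R to S, flip to black, move to (4,4). |black|=7
Step 7: on BLACK (4,4): turn L to E, flip to white, move to (4,5). |black|=6
Step 8: on WHITE (4,5): turn R to S, flip to black, move to (5,5). |black|=7
Step 9: on WHITE (5,5): turn R to W, flip to black, move to (5,4). |black|=8
Step 10: on WHITE (5,4): turn R to N, flip to black, move to (4,4). |black|=9
Step 11: on WHITE (4,4): turn R to E, flip to black, move to (4,5). |black|=10
Step 12: on BLACK (4,5): turn L to N, flip to white, move to (3,5). |black|=9
Step 13: on WHITE (3,5): turn R to E, flip to black, move to (3,6). |black|=10
Step 14: on WHITE (3,6): turn R to S, flip to black, move to (4,6). |black|=11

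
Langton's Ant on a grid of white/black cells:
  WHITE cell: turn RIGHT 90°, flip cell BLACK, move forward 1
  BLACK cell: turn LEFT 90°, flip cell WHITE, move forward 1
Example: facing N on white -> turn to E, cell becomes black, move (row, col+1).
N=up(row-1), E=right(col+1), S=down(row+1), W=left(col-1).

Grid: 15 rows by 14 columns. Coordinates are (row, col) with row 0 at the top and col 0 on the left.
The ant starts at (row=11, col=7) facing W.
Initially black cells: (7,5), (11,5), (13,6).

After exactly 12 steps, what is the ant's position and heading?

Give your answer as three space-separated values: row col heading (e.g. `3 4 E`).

Answer: 13 7 W

Derivation:
Step 1: on WHITE (11,7): turn R to N, flip to black, move to (10,7). |black|=4
Step 2: on WHITE (10,7): turn R to E, flip to black, move to (10,8). |black|=5
Step 3: on WHITE (10,8): turn R to S, flip to black, move to (11,8). |black|=6
Step 4: on WHITE (11,8): turn R to W, flip to black, move to (11,7). |black|=7
Step 5: on BLACK (11,7): turn L to S, flip to white, move to (12,7). |black|=6
Step 6: on WHITE (12,7): turn R to W, flip to black, move to (12,6). |black|=7
Step 7: on WHITE (12,6): turn R to N, flip to black, move to (11,6). |black|=8
Step 8: on WHITE (11,6): turn R to E, flip to black, move to (11,7). |black|=9
Step 9: on WHITE (11,7): turn R to S, flip to black, move to (12,7). |black|=10
Step 10: on BLACK (12,7): turn L to E, flip to white, move to (12,8). |black|=9
Step 11: on WHITE (12,8): turn R to S, flip to black, move to (13,8). |black|=10
Step 12: on WHITE (13,8): turn R to W, flip to black, move to (13,7). |black|=11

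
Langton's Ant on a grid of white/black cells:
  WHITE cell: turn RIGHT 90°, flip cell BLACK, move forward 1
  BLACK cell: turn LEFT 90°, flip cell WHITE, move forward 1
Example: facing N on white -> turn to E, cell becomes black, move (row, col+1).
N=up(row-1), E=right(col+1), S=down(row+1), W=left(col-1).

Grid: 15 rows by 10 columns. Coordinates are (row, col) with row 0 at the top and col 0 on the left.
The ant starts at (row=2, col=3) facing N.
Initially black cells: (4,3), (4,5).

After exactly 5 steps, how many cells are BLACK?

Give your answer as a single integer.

Answer: 5

Derivation:
Step 1: on WHITE (2,3): turn R to E, flip to black, move to (2,4). |black|=3
Step 2: on WHITE (2,4): turn R to S, flip to black, move to (3,4). |black|=4
Step 3: on WHITE (3,4): turn R to W, flip to black, move to (3,3). |black|=5
Step 4: on WHITE (3,3): turn R to N, flip to black, move to (2,3). |black|=6
Step 5: on BLACK (2,3): turn L to W, flip to white, move to (2,2). |black|=5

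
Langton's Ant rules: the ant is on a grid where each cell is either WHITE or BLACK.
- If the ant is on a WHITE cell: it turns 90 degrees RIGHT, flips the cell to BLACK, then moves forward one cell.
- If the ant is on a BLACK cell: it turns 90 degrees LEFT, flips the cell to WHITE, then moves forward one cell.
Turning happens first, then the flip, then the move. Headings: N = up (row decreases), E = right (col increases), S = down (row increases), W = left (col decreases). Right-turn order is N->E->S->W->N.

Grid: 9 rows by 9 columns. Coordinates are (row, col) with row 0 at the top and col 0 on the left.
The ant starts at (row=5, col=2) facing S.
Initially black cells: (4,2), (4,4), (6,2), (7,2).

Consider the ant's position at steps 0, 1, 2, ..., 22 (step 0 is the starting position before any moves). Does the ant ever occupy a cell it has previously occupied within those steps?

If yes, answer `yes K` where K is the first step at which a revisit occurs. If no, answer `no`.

Answer: yes 7

Derivation:
Step 1: on WHITE (5,2): turn R to W, flip to black, move to (5,1). |black|=5 — new cell
Step 2: on WHITE (5,1): turn R to N, flip to black, move to (4,1). |black|=6 — new cell
Step 3: on WHITE (4,1): turn R to E, flip to black, move to (4,2). |black|=7 — new cell
Step 4: on BLACK (4,2): turn L to N, flip to white, move to (3,2). |black|=6 — new cell
Step 5: on WHITE (3,2): turn R to E, flip to black, move to (3,3). |black|=7 — new cell
Step 6: on WHITE (3,3): turn R to S, flip to black, move to (4,3). |black|=8 — new cell
Step 7: on WHITE (4,3): turn R to W, flip to black, move to (4,2). |black|=9 — REVISIT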